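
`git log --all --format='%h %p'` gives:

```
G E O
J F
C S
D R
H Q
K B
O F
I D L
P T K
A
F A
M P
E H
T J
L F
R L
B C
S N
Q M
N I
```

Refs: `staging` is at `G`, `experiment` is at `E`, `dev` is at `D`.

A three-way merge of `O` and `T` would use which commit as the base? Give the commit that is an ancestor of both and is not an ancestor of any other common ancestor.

F

Ancestors of O: {A, F, O}.
Ancestors of T: {A, F, J, T}.
Common ancestors: {A, F}.
Among these, F is not an ancestor of any other common ancestor — it is the merge base.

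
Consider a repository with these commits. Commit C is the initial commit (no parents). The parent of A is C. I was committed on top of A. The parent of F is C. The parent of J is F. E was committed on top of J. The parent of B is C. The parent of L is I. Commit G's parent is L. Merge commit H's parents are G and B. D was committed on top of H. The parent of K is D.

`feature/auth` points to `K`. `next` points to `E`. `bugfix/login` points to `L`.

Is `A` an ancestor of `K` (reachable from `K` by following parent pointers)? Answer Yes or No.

Ancestors of K (commits reachable by following parents): {A, B, C, D, G, H, I, K, L}.
A is in that set, so it is an ancestor of K.

Yes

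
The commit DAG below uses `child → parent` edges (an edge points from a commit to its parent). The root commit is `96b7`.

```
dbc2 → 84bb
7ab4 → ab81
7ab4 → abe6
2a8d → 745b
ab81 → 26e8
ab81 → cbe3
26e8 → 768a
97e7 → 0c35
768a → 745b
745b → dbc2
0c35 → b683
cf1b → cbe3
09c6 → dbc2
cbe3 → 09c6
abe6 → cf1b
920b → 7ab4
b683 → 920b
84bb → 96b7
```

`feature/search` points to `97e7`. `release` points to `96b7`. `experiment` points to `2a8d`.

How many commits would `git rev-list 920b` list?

Walking parent pointers from 920b: reachable set = {09c6, 26e8, 745b, 768a, 7ab4, 84bb, 920b, 96b7, ab81, abe6, cbe3, cf1b, dbc2}.
That is 13 commits.

13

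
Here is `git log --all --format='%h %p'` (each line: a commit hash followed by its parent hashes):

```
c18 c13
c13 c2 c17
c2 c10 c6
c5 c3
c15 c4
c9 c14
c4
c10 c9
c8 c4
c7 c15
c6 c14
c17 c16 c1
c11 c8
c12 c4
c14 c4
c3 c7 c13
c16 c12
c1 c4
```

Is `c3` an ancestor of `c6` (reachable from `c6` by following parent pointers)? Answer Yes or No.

Ancestors of c6: {c14, c4, c6}.
c3 is not in that set, so it is not an ancestor of c6.

No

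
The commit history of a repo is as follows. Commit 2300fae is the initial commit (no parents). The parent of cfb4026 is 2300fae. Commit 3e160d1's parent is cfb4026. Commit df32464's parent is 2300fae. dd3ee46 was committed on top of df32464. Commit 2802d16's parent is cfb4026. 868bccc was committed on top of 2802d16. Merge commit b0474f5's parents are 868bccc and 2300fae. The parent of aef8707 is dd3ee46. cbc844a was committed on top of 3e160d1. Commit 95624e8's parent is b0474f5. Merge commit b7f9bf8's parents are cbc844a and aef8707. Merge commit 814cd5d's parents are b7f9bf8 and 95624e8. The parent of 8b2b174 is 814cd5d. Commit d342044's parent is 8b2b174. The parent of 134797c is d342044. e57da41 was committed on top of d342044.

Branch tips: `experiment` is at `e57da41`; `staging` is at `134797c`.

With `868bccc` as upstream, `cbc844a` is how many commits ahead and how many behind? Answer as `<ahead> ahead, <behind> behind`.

2 ahead, 2 behind

Reachable from cbc844a: {2300fae, 3e160d1, cbc844a, cfb4026}.
Reachable from 868bccc: {2300fae, 2802d16, 868bccc, cfb4026}.
Only in cbc844a's history (ahead): {3e160d1, cbc844a} — 2.
Only in 868bccc's history (behind): {2802d16, 868bccc} — 2.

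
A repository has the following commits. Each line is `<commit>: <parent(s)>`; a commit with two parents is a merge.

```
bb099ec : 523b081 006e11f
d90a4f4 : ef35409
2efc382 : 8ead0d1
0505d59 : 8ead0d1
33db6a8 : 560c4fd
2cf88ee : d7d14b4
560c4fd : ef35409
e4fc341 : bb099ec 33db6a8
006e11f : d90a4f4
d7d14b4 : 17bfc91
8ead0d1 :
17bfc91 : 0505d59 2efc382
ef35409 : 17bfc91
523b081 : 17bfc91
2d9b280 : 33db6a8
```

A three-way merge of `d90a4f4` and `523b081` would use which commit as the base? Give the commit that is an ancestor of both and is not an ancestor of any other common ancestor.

Ancestors of d90a4f4: {0505d59, 17bfc91, 2efc382, 8ead0d1, d90a4f4, ef35409}.
Ancestors of 523b081: {0505d59, 17bfc91, 2efc382, 523b081, 8ead0d1}.
Common ancestors: {0505d59, 17bfc91, 2efc382, 8ead0d1}.
Among these, 17bfc91 is not an ancestor of any other common ancestor — it is the merge base.

17bfc91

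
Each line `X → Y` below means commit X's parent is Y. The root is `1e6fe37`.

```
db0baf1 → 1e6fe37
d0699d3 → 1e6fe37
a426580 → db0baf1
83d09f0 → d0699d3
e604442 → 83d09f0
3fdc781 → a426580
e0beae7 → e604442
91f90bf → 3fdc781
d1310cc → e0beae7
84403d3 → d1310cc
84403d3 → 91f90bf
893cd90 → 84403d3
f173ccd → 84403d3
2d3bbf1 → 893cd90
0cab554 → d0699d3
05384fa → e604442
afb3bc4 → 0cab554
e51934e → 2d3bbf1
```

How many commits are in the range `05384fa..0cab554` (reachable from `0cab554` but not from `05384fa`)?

1

Reachable from 0cab554: {0cab554, 1e6fe37, d0699d3}.
Reachable from 05384fa: {05384fa, 1e6fe37, 83d09f0, d0699d3, e604442}.
In 0cab554's history but not 05384fa's: {0cab554} — 1 commit.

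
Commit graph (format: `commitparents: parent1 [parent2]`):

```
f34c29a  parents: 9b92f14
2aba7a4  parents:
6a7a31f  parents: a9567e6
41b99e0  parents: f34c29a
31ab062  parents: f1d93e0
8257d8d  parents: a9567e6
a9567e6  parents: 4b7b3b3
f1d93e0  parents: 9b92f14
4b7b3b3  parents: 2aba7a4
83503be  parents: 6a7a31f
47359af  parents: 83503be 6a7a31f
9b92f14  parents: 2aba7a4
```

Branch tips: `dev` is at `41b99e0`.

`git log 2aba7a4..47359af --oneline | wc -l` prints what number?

Reachable from 47359af: {2aba7a4, 47359af, 4b7b3b3, 6a7a31f, 83503be, a9567e6}.
Reachable from 2aba7a4: {2aba7a4}.
In 47359af's history but not 2aba7a4's: {47359af, 4b7b3b3, 6a7a31f, 83503be, a9567e6} — 5 commits.

5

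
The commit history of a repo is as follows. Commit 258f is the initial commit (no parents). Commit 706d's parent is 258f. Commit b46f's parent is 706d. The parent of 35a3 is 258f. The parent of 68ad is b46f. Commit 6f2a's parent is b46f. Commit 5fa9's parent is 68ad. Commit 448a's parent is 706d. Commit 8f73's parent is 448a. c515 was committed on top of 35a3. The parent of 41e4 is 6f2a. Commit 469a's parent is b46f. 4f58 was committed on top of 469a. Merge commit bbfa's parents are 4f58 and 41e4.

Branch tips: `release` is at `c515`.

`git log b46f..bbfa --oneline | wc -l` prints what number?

Reachable from bbfa: {258f, 41e4, 469a, 4f58, 6f2a, 706d, b46f, bbfa}.
Reachable from b46f: {258f, 706d, b46f}.
In bbfa's history but not b46f's: {41e4, 469a, 4f58, 6f2a, bbfa} — 5 commits.

5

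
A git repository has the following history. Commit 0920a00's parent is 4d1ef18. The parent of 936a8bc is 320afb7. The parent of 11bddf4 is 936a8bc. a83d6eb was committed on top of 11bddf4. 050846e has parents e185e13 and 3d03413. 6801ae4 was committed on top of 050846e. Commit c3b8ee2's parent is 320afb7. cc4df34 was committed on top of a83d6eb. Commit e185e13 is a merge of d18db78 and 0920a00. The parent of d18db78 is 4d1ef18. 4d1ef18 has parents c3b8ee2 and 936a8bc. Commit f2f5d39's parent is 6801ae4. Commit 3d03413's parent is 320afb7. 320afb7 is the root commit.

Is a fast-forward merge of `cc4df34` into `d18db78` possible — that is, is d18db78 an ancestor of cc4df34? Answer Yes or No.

A fast-forward from d18db78 to cc4df34 is possible iff d18db78 is an ancestor of cc4df34.
Ancestors of cc4df34: {11bddf4, 320afb7, 936a8bc, a83d6eb, cc4df34}.
d18db78 is not among them, so fast-forward is not possible.

No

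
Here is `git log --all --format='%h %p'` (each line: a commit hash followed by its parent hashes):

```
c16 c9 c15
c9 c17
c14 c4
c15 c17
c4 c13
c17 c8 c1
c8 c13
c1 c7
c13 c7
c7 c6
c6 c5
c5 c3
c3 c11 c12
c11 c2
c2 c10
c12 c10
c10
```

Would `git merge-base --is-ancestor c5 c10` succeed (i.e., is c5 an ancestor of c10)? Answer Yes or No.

Ancestors of c10: {c10}.
c5 is not in that set, so it is not an ancestor of c10.

No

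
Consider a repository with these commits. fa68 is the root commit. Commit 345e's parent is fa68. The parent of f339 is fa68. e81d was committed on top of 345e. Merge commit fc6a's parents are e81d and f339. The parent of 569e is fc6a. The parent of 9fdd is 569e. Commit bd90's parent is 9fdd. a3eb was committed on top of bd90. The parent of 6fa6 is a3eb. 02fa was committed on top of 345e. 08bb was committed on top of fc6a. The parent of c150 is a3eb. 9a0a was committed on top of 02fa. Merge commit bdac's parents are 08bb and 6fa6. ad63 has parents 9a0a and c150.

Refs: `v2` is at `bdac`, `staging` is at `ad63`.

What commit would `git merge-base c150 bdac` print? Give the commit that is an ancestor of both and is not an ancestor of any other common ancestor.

Ancestors of c150: {345e, 569e, 9fdd, a3eb, bd90, c150, e81d, f339, fa68, fc6a}.
Ancestors of bdac: {08bb, 345e, 569e, 6fa6, 9fdd, a3eb, bd90, bdac, e81d, f339, fa68, fc6a}.
Common ancestors: {345e, 569e, 9fdd, a3eb, bd90, e81d, f339, fa68, fc6a}.
Among these, a3eb is not an ancestor of any other common ancestor — it is the merge base.

a3eb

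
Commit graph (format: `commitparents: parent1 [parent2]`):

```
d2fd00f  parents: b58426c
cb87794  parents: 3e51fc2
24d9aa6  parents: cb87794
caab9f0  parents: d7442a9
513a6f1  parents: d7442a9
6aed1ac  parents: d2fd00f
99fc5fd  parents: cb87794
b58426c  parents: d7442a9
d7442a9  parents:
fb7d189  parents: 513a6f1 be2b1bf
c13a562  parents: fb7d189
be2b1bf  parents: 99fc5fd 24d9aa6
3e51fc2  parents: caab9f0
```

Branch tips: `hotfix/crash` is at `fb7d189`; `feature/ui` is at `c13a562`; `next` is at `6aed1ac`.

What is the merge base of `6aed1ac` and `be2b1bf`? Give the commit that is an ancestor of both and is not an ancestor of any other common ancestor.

Ancestors of 6aed1ac: {6aed1ac, b58426c, d2fd00f, d7442a9}.
Ancestors of be2b1bf: {24d9aa6, 3e51fc2, 99fc5fd, be2b1bf, caab9f0, cb87794, d7442a9}.
Common ancestors: {d7442a9}.
The only common ancestor is d7442a9, so it is the merge base.

d7442a9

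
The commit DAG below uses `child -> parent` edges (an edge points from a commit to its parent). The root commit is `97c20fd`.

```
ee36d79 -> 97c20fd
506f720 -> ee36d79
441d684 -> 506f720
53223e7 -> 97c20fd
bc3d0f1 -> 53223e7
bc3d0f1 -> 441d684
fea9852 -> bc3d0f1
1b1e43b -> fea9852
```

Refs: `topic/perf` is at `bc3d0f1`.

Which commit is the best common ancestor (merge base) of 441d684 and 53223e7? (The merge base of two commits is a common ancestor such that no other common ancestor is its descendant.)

Ancestors of 441d684: {441d684, 506f720, 97c20fd, ee36d79}.
Ancestors of 53223e7: {53223e7, 97c20fd}.
Common ancestors: {97c20fd}.
The only common ancestor is 97c20fd, so it is the merge base.

97c20fd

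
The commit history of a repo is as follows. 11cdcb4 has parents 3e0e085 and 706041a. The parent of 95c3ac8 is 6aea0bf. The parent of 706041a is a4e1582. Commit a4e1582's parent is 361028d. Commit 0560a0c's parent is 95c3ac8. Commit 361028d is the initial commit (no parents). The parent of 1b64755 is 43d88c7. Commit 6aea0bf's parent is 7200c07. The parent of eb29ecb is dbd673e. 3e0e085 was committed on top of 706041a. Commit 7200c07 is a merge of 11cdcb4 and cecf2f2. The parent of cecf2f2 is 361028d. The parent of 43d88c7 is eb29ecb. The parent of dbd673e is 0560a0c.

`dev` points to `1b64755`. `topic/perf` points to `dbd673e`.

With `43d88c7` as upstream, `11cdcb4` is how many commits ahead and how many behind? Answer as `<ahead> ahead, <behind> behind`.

Reachable from 11cdcb4: {11cdcb4, 361028d, 3e0e085, 706041a, a4e1582}.
Reachable from 43d88c7: {0560a0c, 11cdcb4, 361028d, 3e0e085, 43d88c7, 6aea0bf, 706041a, 7200c07, 95c3ac8, a4e1582, cecf2f2, dbd673e, eb29ecb}.
Only in 11cdcb4's history (ahead): {} — 0.
Only in 43d88c7's history (behind): {0560a0c, 43d88c7, 6aea0bf, 7200c07, 95c3ac8, cecf2f2, dbd673e, eb29ecb} — 8.

0 ahead, 8 behind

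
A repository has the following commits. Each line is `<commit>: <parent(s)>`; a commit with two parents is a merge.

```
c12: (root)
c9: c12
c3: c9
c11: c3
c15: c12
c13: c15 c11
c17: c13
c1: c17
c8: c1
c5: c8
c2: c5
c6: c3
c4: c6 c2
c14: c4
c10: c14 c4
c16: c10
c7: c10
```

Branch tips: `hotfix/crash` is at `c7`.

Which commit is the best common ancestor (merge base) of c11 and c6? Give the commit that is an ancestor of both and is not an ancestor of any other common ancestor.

c3

Ancestors of c11: {c11, c12, c3, c9}.
Ancestors of c6: {c12, c3, c6, c9}.
Common ancestors: {c12, c3, c9}.
Among these, c3 is not an ancestor of any other common ancestor — it is the merge base.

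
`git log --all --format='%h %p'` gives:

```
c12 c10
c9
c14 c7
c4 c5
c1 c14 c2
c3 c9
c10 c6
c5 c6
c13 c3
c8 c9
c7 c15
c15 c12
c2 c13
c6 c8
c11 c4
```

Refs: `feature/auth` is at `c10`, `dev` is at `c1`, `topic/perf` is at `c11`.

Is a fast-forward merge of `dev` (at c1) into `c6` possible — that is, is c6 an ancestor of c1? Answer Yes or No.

A fast-forward from c6 to c1 is possible iff c6 is an ancestor of c1.
Ancestors of c1: {c1, c10, c12, c13, c14, c15, c2, c3, c6, c7, c8, c9}.
c6 is among them, so fast-forward is possible.

Yes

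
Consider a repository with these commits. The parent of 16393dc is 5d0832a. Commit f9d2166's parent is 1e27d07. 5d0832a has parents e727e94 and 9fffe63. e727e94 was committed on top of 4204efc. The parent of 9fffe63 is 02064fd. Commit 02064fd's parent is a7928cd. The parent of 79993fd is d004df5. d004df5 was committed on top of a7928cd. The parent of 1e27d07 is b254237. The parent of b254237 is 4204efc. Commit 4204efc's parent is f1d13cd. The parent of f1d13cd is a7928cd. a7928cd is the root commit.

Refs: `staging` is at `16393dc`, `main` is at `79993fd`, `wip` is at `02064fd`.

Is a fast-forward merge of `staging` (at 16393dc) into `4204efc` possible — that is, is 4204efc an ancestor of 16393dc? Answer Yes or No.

A fast-forward from 4204efc to 16393dc is possible iff 4204efc is an ancestor of 16393dc.
Ancestors of 16393dc: {02064fd, 16393dc, 4204efc, 5d0832a, 9fffe63, a7928cd, e727e94, f1d13cd}.
4204efc is among them, so fast-forward is possible.

Yes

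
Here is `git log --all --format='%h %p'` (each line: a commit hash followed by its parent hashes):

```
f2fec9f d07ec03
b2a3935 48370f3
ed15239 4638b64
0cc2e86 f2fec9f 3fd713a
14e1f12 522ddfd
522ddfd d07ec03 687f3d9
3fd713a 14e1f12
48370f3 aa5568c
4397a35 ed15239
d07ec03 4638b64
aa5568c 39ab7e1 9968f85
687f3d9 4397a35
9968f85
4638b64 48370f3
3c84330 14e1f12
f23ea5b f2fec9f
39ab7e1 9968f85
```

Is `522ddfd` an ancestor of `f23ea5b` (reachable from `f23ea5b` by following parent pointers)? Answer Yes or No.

No

Ancestors of f23ea5b: {39ab7e1, 4638b64, 48370f3, 9968f85, aa5568c, d07ec03, f23ea5b, f2fec9f}.
522ddfd is not in that set, so it is not an ancestor of f23ea5b.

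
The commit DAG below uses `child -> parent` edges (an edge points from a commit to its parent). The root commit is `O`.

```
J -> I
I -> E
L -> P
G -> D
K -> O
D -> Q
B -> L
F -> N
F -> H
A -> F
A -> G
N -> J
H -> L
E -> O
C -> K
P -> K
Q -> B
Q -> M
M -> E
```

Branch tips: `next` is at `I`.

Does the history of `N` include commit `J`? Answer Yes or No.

Yes

Ancestors of N (commits reachable by following parents): {E, I, J, N, O}.
J is in that set, so it is an ancestor of N.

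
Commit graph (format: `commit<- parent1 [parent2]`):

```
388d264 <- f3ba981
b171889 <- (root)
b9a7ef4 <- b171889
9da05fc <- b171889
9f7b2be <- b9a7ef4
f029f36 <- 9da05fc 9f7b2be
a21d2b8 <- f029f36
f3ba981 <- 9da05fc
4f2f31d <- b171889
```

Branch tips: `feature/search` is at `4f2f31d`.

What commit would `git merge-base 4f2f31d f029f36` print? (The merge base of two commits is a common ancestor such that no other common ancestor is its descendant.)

b171889

Ancestors of 4f2f31d: {4f2f31d, b171889}.
Ancestors of f029f36: {9da05fc, 9f7b2be, b171889, b9a7ef4, f029f36}.
Common ancestors: {b171889}.
The only common ancestor is b171889, so it is the merge base.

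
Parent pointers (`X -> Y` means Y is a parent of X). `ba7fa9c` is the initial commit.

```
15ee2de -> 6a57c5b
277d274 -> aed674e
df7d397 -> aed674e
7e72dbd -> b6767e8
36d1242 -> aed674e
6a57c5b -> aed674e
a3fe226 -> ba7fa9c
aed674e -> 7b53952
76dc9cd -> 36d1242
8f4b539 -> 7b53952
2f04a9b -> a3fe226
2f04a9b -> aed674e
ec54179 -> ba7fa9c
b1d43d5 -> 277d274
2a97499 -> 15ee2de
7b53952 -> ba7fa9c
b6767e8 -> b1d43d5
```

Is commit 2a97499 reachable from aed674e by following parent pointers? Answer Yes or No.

No

Ancestors of aed674e: {7b53952, aed674e, ba7fa9c}.
2a97499 is not in that set, so it is not an ancestor of aed674e.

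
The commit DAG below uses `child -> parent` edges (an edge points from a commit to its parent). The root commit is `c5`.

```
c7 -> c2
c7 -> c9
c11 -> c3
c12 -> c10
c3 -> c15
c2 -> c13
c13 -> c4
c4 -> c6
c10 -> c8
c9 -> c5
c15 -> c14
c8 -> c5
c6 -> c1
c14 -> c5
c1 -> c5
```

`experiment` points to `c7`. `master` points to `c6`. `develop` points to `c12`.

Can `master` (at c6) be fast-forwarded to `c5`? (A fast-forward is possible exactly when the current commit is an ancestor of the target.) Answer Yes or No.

No

A fast-forward from c6 to c5 is possible iff c6 is an ancestor of c5.
Ancestors of c5: {c5}.
c6 is not among them, so fast-forward is not possible.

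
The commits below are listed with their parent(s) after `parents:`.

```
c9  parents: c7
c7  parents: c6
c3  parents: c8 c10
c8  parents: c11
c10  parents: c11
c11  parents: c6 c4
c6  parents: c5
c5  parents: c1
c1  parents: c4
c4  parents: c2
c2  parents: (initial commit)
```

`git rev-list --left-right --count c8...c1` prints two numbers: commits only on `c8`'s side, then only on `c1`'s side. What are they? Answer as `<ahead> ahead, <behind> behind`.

4 ahead, 0 behind

Reachable from c8: {c1, c11, c2, c4, c5, c6, c8}.
Reachable from c1: {c1, c2, c4}.
Only in c8's history (ahead): {c11, c5, c6, c8} — 4.
Only in c1's history (behind): {} — 0.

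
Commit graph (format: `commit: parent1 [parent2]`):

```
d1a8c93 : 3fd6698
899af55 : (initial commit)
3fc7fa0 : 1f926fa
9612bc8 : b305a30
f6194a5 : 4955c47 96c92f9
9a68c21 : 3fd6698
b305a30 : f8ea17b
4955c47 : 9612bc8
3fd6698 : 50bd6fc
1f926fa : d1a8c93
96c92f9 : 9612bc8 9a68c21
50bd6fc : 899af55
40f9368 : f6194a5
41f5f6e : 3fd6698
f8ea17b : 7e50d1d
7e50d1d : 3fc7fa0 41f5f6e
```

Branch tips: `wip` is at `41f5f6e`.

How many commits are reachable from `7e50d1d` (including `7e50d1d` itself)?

Walking parent pointers from 7e50d1d: reachable set = {1f926fa, 3fc7fa0, 3fd6698, 41f5f6e, 50bd6fc, 7e50d1d, 899af55, d1a8c93}.
That is 8 commits.

8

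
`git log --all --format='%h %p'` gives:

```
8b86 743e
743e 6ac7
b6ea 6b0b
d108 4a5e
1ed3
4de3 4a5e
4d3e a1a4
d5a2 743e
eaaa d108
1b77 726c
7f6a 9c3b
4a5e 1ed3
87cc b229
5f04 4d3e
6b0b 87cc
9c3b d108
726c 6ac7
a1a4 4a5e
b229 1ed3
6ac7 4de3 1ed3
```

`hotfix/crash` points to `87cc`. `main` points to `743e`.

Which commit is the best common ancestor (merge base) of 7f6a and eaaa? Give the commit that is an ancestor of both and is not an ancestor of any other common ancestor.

Ancestors of 7f6a: {1ed3, 4a5e, 7f6a, 9c3b, d108}.
Ancestors of eaaa: {1ed3, 4a5e, d108, eaaa}.
Common ancestors: {1ed3, 4a5e, d108}.
Among these, d108 is not an ancestor of any other common ancestor — it is the merge base.

d108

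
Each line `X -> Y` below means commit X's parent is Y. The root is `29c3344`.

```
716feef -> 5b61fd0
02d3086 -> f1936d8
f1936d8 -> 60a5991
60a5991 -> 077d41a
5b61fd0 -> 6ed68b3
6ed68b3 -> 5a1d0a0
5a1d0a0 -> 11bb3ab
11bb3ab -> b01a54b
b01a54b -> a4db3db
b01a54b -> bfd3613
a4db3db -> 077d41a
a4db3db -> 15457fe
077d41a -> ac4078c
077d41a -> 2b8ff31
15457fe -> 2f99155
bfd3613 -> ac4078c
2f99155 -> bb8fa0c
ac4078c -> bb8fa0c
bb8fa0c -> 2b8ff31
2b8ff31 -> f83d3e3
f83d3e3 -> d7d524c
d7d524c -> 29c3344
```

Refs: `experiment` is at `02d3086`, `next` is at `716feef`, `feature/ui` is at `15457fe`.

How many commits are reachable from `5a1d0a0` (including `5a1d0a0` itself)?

14

Walking parent pointers from 5a1d0a0: reachable set = {077d41a, 11bb3ab, 15457fe, 29c3344, 2b8ff31, 2f99155, 5a1d0a0, a4db3db, ac4078c, b01a54b, bb8fa0c, bfd3613, d7d524c, f83d3e3}.
That is 14 commits.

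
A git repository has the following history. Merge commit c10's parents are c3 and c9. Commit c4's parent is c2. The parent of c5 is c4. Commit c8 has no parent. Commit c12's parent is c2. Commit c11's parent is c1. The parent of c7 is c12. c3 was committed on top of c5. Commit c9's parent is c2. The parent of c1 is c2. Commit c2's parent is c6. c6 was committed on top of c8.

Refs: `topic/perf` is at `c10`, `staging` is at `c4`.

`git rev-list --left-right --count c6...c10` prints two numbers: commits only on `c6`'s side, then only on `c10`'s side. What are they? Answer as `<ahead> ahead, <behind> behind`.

0 ahead, 6 behind

Reachable from c6: {c6, c8}.
Reachable from c10: {c10, c2, c3, c4, c5, c6, c8, c9}.
Only in c6's history (ahead): {} — 0.
Only in c10's history (behind): {c10, c2, c3, c4, c5, c9} — 6.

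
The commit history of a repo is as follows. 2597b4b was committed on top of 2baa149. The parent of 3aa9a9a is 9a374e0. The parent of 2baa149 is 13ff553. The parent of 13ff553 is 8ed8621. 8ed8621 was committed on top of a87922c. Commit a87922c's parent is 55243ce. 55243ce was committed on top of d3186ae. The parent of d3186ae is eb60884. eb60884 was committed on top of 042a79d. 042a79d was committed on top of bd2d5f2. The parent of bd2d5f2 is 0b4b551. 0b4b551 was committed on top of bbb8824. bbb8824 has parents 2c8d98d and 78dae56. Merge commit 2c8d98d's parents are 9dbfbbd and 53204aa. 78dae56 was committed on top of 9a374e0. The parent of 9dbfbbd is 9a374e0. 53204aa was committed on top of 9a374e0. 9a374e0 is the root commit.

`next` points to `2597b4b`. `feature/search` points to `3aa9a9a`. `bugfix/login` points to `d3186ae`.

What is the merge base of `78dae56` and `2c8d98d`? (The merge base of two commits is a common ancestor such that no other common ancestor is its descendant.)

Ancestors of 78dae56: {78dae56, 9a374e0}.
Ancestors of 2c8d98d: {2c8d98d, 53204aa, 9a374e0, 9dbfbbd}.
Common ancestors: {9a374e0}.
The only common ancestor is 9a374e0, so it is the merge base.

9a374e0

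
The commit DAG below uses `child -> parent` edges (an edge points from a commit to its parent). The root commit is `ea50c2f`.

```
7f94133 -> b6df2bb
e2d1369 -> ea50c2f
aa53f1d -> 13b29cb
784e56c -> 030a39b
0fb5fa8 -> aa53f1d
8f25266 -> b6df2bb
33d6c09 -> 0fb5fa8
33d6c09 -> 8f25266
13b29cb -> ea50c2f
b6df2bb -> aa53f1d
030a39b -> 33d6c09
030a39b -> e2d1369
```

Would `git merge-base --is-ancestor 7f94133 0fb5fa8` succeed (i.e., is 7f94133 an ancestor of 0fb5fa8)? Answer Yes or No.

No

Ancestors of 0fb5fa8: {0fb5fa8, 13b29cb, aa53f1d, ea50c2f}.
7f94133 is not in that set, so it is not an ancestor of 0fb5fa8.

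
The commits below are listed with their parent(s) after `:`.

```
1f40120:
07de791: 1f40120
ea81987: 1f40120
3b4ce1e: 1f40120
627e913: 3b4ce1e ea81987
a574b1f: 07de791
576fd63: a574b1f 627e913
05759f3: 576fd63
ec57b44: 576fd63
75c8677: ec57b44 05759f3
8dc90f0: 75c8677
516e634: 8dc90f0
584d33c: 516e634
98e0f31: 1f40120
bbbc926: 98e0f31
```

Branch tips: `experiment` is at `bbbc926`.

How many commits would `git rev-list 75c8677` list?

Walking parent pointers from 75c8677: reachable set = {05759f3, 07de791, 1f40120, 3b4ce1e, 576fd63, 627e913, 75c8677, a574b1f, ea81987, ec57b44}.
That is 10 commits.

10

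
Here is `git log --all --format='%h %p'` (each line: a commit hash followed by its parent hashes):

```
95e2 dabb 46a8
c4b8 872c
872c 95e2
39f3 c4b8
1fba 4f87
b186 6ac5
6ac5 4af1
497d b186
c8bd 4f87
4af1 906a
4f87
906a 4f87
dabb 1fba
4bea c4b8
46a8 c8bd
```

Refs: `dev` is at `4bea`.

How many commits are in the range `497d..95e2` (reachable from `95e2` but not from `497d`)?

Reachable from 95e2: {1fba, 46a8, 4f87, 95e2, c8bd, dabb}.
Reachable from 497d: {497d, 4af1, 4f87, 6ac5, 906a, b186}.
In 95e2's history but not 497d's: {1fba, 46a8, 95e2, c8bd, dabb} — 5 commits.

5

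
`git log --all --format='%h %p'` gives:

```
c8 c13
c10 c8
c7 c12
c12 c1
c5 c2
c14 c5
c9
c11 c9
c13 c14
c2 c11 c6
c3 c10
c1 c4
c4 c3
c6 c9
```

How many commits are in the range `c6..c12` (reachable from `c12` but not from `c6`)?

11

Reachable from c12: {c1, c10, c11, c12, c13, c14, c2, c3, c4, c5, c6, c8, c9}.
Reachable from c6: {c6, c9}.
In c12's history but not c6's: {c1, c10, c11, c12, c13, c14, c2, c3, c4, c5, c8} — 11 commits.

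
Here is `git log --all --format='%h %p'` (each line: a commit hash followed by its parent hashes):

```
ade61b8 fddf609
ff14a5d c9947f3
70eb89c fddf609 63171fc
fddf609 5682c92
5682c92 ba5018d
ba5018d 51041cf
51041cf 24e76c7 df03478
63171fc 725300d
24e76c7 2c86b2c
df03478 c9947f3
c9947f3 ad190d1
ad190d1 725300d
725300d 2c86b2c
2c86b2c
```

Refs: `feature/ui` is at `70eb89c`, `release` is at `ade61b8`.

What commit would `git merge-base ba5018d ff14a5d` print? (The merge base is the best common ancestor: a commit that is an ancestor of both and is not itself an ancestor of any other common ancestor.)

c9947f3

Ancestors of ba5018d: {24e76c7, 2c86b2c, 51041cf, 725300d, ad190d1, ba5018d, c9947f3, df03478}.
Ancestors of ff14a5d: {2c86b2c, 725300d, ad190d1, c9947f3, ff14a5d}.
Common ancestors: {2c86b2c, 725300d, ad190d1, c9947f3}.
Among these, c9947f3 is not an ancestor of any other common ancestor — it is the merge base.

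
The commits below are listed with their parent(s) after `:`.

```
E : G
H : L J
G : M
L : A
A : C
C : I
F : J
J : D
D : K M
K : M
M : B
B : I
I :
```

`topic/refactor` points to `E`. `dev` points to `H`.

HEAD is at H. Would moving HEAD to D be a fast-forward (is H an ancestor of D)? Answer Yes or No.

No

A fast-forward from H to D is possible iff H is an ancestor of D.
Ancestors of D: {B, D, I, K, M}.
H is not among them, so fast-forward is not possible.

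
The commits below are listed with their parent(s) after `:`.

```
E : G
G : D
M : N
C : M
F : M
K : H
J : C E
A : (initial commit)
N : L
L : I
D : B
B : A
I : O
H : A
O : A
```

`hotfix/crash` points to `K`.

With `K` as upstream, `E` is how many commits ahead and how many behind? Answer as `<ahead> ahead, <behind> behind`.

4 ahead, 2 behind

Reachable from E: {A, B, D, E, G}.
Reachable from K: {A, H, K}.
Only in E's history (ahead): {B, D, E, G} — 4.
Only in K's history (behind): {H, K} — 2.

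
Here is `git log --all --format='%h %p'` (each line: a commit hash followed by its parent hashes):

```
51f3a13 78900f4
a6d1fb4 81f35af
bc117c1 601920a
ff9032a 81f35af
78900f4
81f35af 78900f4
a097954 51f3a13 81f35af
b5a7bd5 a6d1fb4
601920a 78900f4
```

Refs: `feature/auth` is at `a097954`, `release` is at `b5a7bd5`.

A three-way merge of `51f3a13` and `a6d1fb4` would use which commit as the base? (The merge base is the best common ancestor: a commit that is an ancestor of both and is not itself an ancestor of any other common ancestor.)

Ancestors of 51f3a13: {51f3a13, 78900f4}.
Ancestors of a6d1fb4: {78900f4, 81f35af, a6d1fb4}.
Common ancestors: {78900f4}.
The only common ancestor is 78900f4, so it is the merge base.

78900f4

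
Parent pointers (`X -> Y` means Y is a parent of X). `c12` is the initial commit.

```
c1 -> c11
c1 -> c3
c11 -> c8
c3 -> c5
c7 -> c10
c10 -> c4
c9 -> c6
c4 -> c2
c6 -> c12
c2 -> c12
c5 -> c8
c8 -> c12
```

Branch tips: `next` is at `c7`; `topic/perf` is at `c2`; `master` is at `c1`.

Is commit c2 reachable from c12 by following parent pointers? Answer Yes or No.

Ancestors of c12: {c12}.
c2 is not in that set, so it is not an ancestor of c12.

No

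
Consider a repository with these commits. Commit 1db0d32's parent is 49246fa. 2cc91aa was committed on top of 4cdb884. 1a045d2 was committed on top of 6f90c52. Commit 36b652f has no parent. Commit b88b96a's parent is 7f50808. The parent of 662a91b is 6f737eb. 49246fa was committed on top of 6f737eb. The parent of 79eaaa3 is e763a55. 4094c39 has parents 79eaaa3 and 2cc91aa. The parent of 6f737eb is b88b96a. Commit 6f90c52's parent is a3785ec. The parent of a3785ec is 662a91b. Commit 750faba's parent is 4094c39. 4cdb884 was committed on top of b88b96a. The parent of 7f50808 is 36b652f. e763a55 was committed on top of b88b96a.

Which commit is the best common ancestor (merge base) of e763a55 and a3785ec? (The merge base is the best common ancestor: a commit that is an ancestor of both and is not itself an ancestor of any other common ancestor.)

b88b96a

Ancestors of e763a55: {36b652f, 7f50808, b88b96a, e763a55}.
Ancestors of a3785ec: {36b652f, 662a91b, 6f737eb, 7f50808, a3785ec, b88b96a}.
Common ancestors: {36b652f, 7f50808, b88b96a}.
Among these, b88b96a is not an ancestor of any other common ancestor — it is the merge base.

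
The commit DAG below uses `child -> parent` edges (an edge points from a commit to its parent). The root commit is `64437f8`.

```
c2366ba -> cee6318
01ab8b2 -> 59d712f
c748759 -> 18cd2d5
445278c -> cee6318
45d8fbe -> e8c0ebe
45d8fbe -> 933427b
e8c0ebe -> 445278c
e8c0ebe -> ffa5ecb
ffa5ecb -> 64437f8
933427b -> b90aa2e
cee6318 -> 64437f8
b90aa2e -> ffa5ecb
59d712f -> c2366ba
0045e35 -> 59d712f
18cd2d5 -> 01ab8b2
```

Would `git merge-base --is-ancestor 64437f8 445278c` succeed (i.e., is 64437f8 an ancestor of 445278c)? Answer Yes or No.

Ancestors of 445278c (commits reachable by following parents): {445278c, 64437f8, cee6318}.
64437f8 is in that set, so it is an ancestor of 445278c.

Yes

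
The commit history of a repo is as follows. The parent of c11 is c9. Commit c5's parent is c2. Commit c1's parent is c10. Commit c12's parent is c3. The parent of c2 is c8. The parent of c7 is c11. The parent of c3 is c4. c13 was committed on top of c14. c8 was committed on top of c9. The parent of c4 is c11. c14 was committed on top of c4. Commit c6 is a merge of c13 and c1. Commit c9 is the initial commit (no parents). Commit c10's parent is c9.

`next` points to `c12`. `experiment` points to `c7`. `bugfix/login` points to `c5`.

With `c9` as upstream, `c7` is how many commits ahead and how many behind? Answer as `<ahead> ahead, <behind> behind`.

Reachable from c7: {c11, c7, c9}.
Reachable from c9: {c9}.
Only in c7's history (ahead): {c11, c7} — 2.
Only in c9's history (behind): {} — 0.

2 ahead, 0 behind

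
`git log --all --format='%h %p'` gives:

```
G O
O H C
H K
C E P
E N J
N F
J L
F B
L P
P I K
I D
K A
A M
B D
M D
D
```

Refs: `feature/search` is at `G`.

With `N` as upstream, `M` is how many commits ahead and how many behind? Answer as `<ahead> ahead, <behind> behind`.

1 ahead, 3 behind

Reachable from M: {D, M}.
Reachable from N: {B, D, F, N}.
Only in M's history (ahead): {M} — 1.
Only in N's history (behind): {B, F, N} — 3.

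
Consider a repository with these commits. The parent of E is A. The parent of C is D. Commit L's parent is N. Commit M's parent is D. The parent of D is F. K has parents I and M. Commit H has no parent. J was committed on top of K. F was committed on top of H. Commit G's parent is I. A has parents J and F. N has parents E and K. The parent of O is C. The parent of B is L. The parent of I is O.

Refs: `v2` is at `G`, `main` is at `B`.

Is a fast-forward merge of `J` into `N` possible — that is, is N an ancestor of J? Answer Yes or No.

A fast-forward from N to J is possible iff N is an ancestor of J.
Ancestors of J: {C, D, F, H, I, J, K, M, O}.
N is not among them, so fast-forward is not possible.

No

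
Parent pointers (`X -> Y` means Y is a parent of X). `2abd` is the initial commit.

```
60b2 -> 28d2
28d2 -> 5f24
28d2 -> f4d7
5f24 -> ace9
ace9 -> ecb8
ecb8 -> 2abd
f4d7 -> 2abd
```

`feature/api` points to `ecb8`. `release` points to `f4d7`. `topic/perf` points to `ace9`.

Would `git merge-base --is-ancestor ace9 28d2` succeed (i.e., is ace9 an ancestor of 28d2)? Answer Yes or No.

Ancestors of 28d2 (commits reachable by following parents): {28d2, 2abd, 5f24, ace9, ecb8, f4d7}.
ace9 is in that set, so it is an ancestor of 28d2.

Yes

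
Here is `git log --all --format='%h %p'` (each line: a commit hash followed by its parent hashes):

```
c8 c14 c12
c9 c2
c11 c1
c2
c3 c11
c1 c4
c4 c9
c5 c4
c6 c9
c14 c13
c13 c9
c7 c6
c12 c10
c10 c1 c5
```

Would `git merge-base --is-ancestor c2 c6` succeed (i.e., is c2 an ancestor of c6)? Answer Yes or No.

Yes

Ancestors of c6 (commits reachable by following parents): {c2, c6, c9}.
c2 is in that set, so it is an ancestor of c6.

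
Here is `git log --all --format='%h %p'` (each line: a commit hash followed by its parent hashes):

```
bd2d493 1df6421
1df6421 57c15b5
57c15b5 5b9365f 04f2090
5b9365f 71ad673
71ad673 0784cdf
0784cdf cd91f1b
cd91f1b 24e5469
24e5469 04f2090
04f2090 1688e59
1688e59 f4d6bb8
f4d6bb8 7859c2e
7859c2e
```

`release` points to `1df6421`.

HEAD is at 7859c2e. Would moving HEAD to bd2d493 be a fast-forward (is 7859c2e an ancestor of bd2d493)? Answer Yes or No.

Yes

A fast-forward from 7859c2e to bd2d493 is possible iff 7859c2e is an ancestor of bd2d493.
Ancestors of bd2d493: {04f2090, 0784cdf, 1688e59, 1df6421, 24e5469, 57c15b5, 5b9365f, 71ad673, 7859c2e, bd2d493, cd91f1b, f4d6bb8}.
7859c2e is among them, so fast-forward is possible.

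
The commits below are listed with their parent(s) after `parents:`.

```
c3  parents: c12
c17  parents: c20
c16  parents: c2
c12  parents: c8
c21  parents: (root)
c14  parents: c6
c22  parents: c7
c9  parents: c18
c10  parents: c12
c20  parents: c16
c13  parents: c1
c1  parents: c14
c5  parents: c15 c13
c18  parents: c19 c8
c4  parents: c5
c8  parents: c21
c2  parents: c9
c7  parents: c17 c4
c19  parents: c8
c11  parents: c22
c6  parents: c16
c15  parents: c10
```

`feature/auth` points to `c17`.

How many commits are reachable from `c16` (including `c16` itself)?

Walking parent pointers from c16: reachable set = {c16, c18, c19, c2, c21, c8, c9}.
That is 7 commits.

7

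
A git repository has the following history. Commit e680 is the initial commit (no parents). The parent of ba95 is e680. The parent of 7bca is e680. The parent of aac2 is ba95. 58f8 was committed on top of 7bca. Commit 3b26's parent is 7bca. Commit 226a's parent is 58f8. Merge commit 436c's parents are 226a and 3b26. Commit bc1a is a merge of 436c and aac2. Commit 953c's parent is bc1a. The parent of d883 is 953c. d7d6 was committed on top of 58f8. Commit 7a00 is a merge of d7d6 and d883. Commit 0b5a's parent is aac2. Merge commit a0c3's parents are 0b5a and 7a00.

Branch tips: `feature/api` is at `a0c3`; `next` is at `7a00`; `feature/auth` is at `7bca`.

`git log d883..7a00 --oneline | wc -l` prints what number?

2

Reachable from 7a00: {226a, 3b26, 436c, 58f8, 7a00, 7bca, 953c, aac2, ba95, bc1a, d7d6, d883, e680}.
Reachable from d883: {226a, 3b26, 436c, 58f8, 7bca, 953c, aac2, ba95, bc1a, d883, e680}.
In 7a00's history but not d883's: {7a00, d7d6} — 2 commits.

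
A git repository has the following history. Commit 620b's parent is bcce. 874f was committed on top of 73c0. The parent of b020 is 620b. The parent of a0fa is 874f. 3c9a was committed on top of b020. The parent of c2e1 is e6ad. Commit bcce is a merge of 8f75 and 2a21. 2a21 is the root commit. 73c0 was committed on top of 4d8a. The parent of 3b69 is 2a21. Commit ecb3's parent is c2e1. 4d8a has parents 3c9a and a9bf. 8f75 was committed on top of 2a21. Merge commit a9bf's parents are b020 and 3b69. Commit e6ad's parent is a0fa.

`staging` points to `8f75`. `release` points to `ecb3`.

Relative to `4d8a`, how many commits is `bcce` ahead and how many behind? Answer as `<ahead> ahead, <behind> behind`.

0 ahead, 6 behind

Reachable from bcce: {2a21, 8f75, bcce}.
Reachable from 4d8a: {2a21, 3b69, 3c9a, 4d8a, 620b, 8f75, a9bf, b020, bcce}.
Only in bcce's history (ahead): {} — 0.
Only in 4d8a's history (behind): {3b69, 3c9a, 4d8a, 620b, a9bf, b020} — 6.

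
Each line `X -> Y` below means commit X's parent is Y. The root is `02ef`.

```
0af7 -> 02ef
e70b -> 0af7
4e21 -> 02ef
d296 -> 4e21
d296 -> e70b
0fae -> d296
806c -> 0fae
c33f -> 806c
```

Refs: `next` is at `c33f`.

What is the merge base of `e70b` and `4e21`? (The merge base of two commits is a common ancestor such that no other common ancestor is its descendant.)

02ef

Ancestors of e70b: {02ef, 0af7, e70b}.
Ancestors of 4e21: {02ef, 4e21}.
Common ancestors: {02ef}.
The only common ancestor is 02ef, so it is the merge base.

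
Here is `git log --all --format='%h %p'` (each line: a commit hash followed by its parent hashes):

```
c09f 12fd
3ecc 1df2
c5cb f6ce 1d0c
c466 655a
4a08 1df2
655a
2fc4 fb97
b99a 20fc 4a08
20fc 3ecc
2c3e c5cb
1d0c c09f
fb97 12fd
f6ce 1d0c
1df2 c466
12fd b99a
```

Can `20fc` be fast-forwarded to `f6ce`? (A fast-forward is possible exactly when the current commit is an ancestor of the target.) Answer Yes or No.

A fast-forward from 20fc to f6ce is possible iff 20fc is an ancestor of f6ce.
Ancestors of f6ce: {12fd, 1d0c, 1df2, 20fc, 3ecc, 4a08, 655a, b99a, c09f, c466, f6ce}.
20fc is among them, so fast-forward is possible.

Yes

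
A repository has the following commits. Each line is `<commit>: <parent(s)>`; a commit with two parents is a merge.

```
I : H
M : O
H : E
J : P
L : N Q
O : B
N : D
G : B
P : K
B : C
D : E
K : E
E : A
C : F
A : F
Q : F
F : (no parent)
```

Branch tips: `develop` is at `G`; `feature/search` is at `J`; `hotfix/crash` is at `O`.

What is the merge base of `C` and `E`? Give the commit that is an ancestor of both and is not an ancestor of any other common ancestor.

Ancestors of C: {C, F}.
Ancestors of E: {A, E, F}.
Common ancestors: {F}.
The only common ancestor is F, so it is the merge base.

F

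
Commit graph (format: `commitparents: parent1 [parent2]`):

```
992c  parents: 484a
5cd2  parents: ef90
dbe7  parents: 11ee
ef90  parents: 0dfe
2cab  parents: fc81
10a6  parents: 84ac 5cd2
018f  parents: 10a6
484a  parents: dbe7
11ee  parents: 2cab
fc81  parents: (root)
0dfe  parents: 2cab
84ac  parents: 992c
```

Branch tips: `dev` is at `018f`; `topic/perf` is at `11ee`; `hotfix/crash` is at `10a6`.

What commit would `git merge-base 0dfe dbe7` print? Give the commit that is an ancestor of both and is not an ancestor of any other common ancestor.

Ancestors of 0dfe: {0dfe, 2cab, fc81}.
Ancestors of dbe7: {11ee, 2cab, dbe7, fc81}.
Common ancestors: {2cab, fc81}.
Among these, 2cab is not an ancestor of any other common ancestor — it is the merge base.

2cab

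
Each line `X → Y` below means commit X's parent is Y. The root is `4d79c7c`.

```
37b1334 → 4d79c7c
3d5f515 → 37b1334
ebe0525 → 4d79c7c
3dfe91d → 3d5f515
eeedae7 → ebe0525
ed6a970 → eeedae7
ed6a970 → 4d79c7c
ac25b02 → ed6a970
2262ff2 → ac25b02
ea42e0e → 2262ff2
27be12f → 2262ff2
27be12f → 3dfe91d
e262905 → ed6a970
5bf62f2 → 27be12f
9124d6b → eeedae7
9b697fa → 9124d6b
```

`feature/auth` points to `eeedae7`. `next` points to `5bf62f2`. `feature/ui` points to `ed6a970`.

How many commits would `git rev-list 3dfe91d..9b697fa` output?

Reachable from 9b697fa: {4d79c7c, 9124d6b, 9b697fa, ebe0525, eeedae7}.
Reachable from 3dfe91d: {37b1334, 3d5f515, 3dfe91d, 4d79c7c}.
In 9b697fa's history but not 3dfe91d's: {9124d6b, 9b697fa, ebe0525, eeedae7} — 4 commits.

4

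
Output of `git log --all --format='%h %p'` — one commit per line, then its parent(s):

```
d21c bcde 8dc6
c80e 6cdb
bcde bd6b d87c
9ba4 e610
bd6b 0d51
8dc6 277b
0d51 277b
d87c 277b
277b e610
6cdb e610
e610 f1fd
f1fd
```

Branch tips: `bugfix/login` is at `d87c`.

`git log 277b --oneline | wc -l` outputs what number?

Walking parent pointers from 277b: reachable set = {277b, e610, f1fd}.
That is 3 commits.

3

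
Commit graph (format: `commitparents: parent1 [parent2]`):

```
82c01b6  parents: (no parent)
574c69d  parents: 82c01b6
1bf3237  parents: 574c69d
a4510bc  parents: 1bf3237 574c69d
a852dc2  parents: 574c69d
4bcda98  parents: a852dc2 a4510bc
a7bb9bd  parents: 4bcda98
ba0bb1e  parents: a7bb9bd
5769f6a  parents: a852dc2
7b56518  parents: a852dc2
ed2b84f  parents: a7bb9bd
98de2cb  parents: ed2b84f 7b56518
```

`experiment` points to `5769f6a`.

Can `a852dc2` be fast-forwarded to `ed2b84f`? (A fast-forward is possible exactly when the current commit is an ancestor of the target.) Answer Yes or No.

A fast-forward from a852dc2 to ed2b84f is possible iff a852dc2 is an ancestor of ed2b84f.
Ancestors of ed2b84f: {1bf3237, 4bcda98, 574c69d, 82c01b6, a4510bc, a7bb9bd, a852dc2, ed2b84f}.
a852dc2 is among them, so fast-forward is possible.

Yes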